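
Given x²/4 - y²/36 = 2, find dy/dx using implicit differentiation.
Take d/dx of both sides. Since y is implicitly a function of x, the chain rule attaches a y' = dy/dx factor whenever we differentiate through y.

Set F(x, y) = (left side) − (right side), so the curve is F = 0. Differentiating each term of F:
  d/dx[x^2/4] = x/2
  d/dx[-y^2/36] = -y·y'/18
  d/dx[-2] = 0

Collecting, the y'-free part is the partial derivative in x and the y' coefficient is the partial derivative in y:
  ∂F/∂x = x/2
  ∂F/∂y = -y/18

so d/dx[F(x, y(x))] = ∂F/∂x + (∂F/∂y)·y' = 0. Rearranging,
  dy/dx = -(∂F/∂x)/(∂F/∂y) = -(x/2)/(-y/18) = 9x/y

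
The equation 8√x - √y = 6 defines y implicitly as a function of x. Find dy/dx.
Take d/dx of both sides. Since y is implicitly a function of x, the chain rule attaches a y' = dy/dx factor whenever we differentiate through y.

Set F(x, y) = (left side) − (right side), so the curve is F = 0. Differentiating each term of F:
  d/dx[8√(x)] = 4/√(x)
  d/dx[-√(y)] = -y'/(2√(y))
  d/dx[-6] = 0

Collecting, the y'-free part is the partial derivative in x and the y' coefficient is the partial derivative in y:
  ∂F/∂x = 4/√(x)
  ∂F/∂y = -1/(2√(y))

so d/dx[F(x, y(x))] = ∂F/∂x + (∂F/∂y)·y' = 0. Rearranging,
  dy/dx = -(∂F/∂x)/(∂F/∂y) = -(4/√(x))/(-1/(2√(y))) = 8√(y)/√(x)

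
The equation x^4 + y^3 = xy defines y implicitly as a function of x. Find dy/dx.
Apply d/dx to both sides, remembering that y depends on x. Each occurrence of y therefore brings in a y' = dy/dx via the chain rule.

With F(x, y) equal to the left-hand side minus the right, differentiate F term by term:
  d/dx[x^4] = 4x^3
  d/dx[-xy] = -x·y' - y
  d/dx[y^3] = 3y^2·y'
Adding these up, d/dx[F] = 0 becomes
  (4x^3 - y) + (-x + 3y^2)·y' = 0,
so isolating y',
  dy/dx = -(4x^3 - y)/(-x + 3y^2) = (4x^3 - y)/(x - 3y^2)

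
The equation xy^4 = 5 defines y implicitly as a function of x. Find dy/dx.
Apply d/dx to both sides, remembering that y depends on x. Each occurrence of y therefore brings in a y' = dy/dx via the chain rule.

With F(x, y) equal to the left-hand side minus the right, differentiate F term by term:
  d/dx[xy^4] = 4xy^3·y' + y^4
  d/dx[-5] = 0
Adding these up, d/dx[F] = 0 becomes
  (y^4) + (4xy^3)·y' = 0,
so isolating y',
  dy/dx = -(y^4)/(4xy^3) = -y/(4x)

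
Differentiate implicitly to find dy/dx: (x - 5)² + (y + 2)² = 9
Differentiate both sides with respect to x, treating y as y(x). By the chain rule, any term containing y contributes a factor of y' = dy/dx when we differentiate it.

Move every term to one side and write the relation as F(x, y) = 0. Term by term,
  d/dx[(x - 5)^2] = 2x - 10
  d/dx[(y + 2)^2] = 2·y'(y + 2)
  d/dx[-9] = 0

The pieces without y' make up ∂F/∂x and the coefficient of y' is ∂F/∂y:
  ∂F/∂x = 2x - 10,
  ∂F/∂y = 2y + 4.

Since d/dx[F] = ∂F/∂x + (∂F/∂y)·y' = 0, solve for y':
  (∂F/∂y)·y' = -∂F/∂x
  dy/dx = -(∂F/∂x)/(∂F/∂y) = -(2x - 10)/(2y + 4) = (5 - x)/(y + 2)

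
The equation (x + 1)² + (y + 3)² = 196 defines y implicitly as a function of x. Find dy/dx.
Take d/dx of both sides. Since y is implicitly a function of x, the chain rule attaches a y' = dy/dx factor whenever we differentiate through y.

Set F(x, y) = (left side) − (right side), so the curve is F = 0. Differentiating each term of F:
  d/dx[(x + 1)^2] = 2x + 2
  d/dx[(y + 3)^2] = 2·y'(y + 3)
  d/dx[-196] = 0

Collecting, the y'-free part is the partial derivative in x and the y' coefficient is the partial derivative in y:
  ∂F/∂x = 2x + 2
  ∂F/∂y = 2y + 6

so d/dx[F(x, y(x))] = ∂F/∂x + (∂F/∂y)·y' = 0. Rearranging,
  dy/dx = -(∂F/∂x)/(∂F/∂y) = -(2x + 2)/(2y + 6) = (-x - 1)/(y + 3)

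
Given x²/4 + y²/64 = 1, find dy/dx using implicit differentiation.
Take d/dx of both sides. Since y is implicitly a function of x, the chain rule attaches a y' = dy/dx factor whenever we differentiate through y.

Set F(x, y) = (left side) − (right side), so the curve is F = 0. Differentiating each term of F:
  d/dx[x^2/4] = x/2
  d/dx[y^2/64] = y·y'/32
  d/dx[-1] = 0

Collecting, the y'-free part is the partial derivative in x and the y' coefficient is the partial derivative in y:
  ∂F/∂x = x/2
  ∂F/∂y = y/32

so d/dx[F(x, y(x))] = ∂F/∂x + (∂F/∂y)·y' = 0. Rearranging,
  dy/dx = -(∂F/∂x)/(∂F/∂y) = -(x/2)/(y/32) = -16x/y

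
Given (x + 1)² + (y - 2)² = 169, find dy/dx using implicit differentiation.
Differentiate both sides with respect to x, treating y as y(x). By the chain rule, any term containing y contributes a factor of y' = dy/dx when we differentiate it.

Move every term to one side and write the relation as F(x, y) = 0. Term by term,
  d/dx[(x + 1)^2] = 2x + 2
  d/dx[(y - 2)^2] = 2·y'(y - 2)
  d/dx[-169] = 0

The pieces without y' make up ∂F/∂x and the coefficient of y' is ∂F/∂y:
  ∂F/∂x = 2x + 2,
  ∂F/∂y = 2y - 4.

Since d/dx[F] = ∂F/∂x + (∂F/∂y)·y' = 0, solve for y':
  (∂F/∂y)·y' = -∂F/∂x
  dy/dx = -(∂F/∂x)/(∂F/∂y) = -(2x + 2)/(2y - 4) = (-x - 1)/(y - 2)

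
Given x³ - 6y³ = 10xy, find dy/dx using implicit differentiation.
Differentiate the relation implicitly: treat y = y(x) and apply the chain rule, so every y-derivative picks up a y' = dy/dx factor.

With everything moved to the left-hand side, differentiate term by term:
  d/dx[x^3] = 3x^2
  d/dx[-10xy] = -10x·y' - 10y
  d/dx[-6y^3] = -18y^2·y'

Separating the contributions that come from x directly and those that come through y:
  without y':      3x^2 - 10y
  multiplying y':  -10x - 18y^2

so (3x^2 - 10y) + (-10x - 18y^2)·y' = 0, and therefore
  dy/dx = -(3x^2 - 10y)/(-10x - 18y^2) = (3x^2 - 10y)/(2(5x + 9y^2))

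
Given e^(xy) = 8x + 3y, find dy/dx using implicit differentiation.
Differentiate the relation implicitly: treat y = y(x) and apply the chain rule, so every y-derivative picks up a y' = dy/dx factor.

With everything moved to the left-hand side, differentiate term by term:
  d/dx[-8x] = -8
  d/dx[-3y] = -3·y'
  d/dx[e^(xy)] = (x·y' + y)·e^(xy)

Separating the contributions that come from x directly and those that come through y:
  without y':      y·e^(xy) - 8
  multiplying y':  x·e^(xy) - 3

so (y·e^(xy) - 8) + (x·e^(xy) - 3)·y' = 0, and therefore
  dy/dx = -(y·e^(xy) - 8)/(x·e^(xy) - 3) = (-y·e^(xy) + 8)/(x·e^(xy) - 3)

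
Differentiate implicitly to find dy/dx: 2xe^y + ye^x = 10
Differentiate both sides with respect to x, treating y as y(x). By the chain rule, any term containing y contributes a factor of y' = dy/dx when we differentiate it.

Move every term to one side and write the relation as F(x, y) = 0. Term by term,
  d/dx[2x·e^(y)] = 2x·y'·e^(y) + 2e^(y)
  d/dx[y·e^(x)] = y·e^(x) + y'·e^(x)
  d/dx[-10] = 0

The pieces without y' make up ∂F/∂x and the coefficient of y' is ∂F/∂y:
  ∂F/∂x = y·e^(x) + 2e^(y),
  ∂F/∂y = 2x·e^(y) + e^(x).

Since d/dx[F] = ∂F/∂x + (∂F/∂y)·y' = 0, solve for y':
  (∂F/∂y)·y' = -∂F/∂x
  dy/dx = -(∂F/∂x)/(∂F/∂y) = -(y·e^(x) + 2e^(y))/(2x·e^(y) + e^(x)) = (-y·e^(x) - 2e^(y))/(2x·e^(y) + e^(x))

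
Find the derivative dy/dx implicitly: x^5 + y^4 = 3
Take d/dx of both sides. Since y is implicitly a function of x, the chain rule attaches a y' = dy/dx factor whenever we differentiate through y.

Set F(x, y) = (left side) − (right side), so the curve is F = 0. Differentiating each term of F:
  d/dx[x^5] = 5x^4
  d/dx[y^4] = 4y^3·y'
  d/dx[-3] = 0

Collecting, the y'-free part is the partial derivative in x and the y' coefficient is the partial derivative in y:
  ∂F/∂x = 5x^4
  ∂F/∂y = 4y^3

so d/dx[F(x, y(x))] = ∂F/∂x + (∂F/∂y)·y' = 0. Rearranging,
  dy/dx = -(∂F/∂x)/(∂F/∂y) = -(5x^4)/(4y^3) = -5x^4/(4y^3)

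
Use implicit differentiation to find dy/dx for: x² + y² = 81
Differentiate both sides with respect to x, treating y as y(x). By the chain rule, any term containing y contributes a factor of y' = dy/dx when we differentiate it.

Move every term to one side and write the relation as F(x, y) = 0. Term by term,
  d/dx[x^2] = 2x
  d/dx[y^2] = 2y·y'
  d/dx[-81] = 0

The pieces without y' make up ∂F/∂x and the coefficient of y' is ∂F/∂y:
  ∂F/∂x = 2x,
  ∂F/∂y = 2y.

Since d/dx[F] = ∂F/∂x + (∂F/∂y)·y' = 0, solve for y':
  (∂F/∂y)·y' = -∂F/∂x
  dy/dx = -(∂F/∂x)/(∂F/∂y) = -(2x)/(2y) = -x/y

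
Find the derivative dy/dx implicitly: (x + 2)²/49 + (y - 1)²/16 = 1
Take d/dx of both sides. Since y is implicitly a function of x, the chain rule attaches a y' = dy/dx factor whenever we differentiate through y.

Set F(x, y) = (left side) − (right side), so the curve is F = 0. Differentiating each term of F:
  d/dx[(x + 2)^2/49] = 2x/49 + 4/49
  d/dx[(y - 1)^2/16] = y'(y - 1)/8
  d/dx[-1] = 0

Collecting, the y'-free part is the partial derivative in x and the y' coefficient is the partial derivative in y:
  ∂F/∂x = 2x/49 + 4/49
  ∂F/∂y = y/8 - 1/8

so d/dx[F(x, y(x))] = ∂F/∂x + (∂F/∂y)·y' = 0. Rearranging,
  dy/dx = -(∂F/∂x)/(∂F/∂y) = -(2x/49 + 4/49)/(y/8 - 1/8)
        = -(2(x + 2)/49)/((y - 1)/8) = 16(-x - 2)/(49(y - 1))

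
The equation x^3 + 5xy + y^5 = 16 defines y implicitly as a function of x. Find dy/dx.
Differentiate both sides with respect to x, treating y as y(x). By the chain rule, any term containing y contributes a factor of y' = dy/dx when we differentiate it.

Move every term to one side and write the relation as F(x, y) = 0. Term by term,
  d/dx[x^3] = 3x^2
  d/dx[5xy] = 5x·y' + 5y
  d/dx[y^5] = 5y^4·y'
  d/dx[-16] = 0

The pieces without y' make up ∂F/∂x and the coefficient of y' is ∂F/∂y:
  ∂F/∂x = 3x^2 + 5y,
  ∂F/∂y = 5x + 5y^4.

Since d/dx[F] = ∂F/∂x + (∂F/∂y)·y' = 0, solve for y':
  (∂F/∂y)·y' = -∂F/∂x
  dy/dx = -(∂F/∂x)/(∂F/∂y) = -(3x^2 + 5y)/(5x + 5y^4) = (-3x^2/5 - y)/(x + y^4)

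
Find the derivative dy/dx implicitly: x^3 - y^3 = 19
Take d/dx of both sides. Since y is implicitly a function of x, the chain rule attaches a y' = dy/dx factor whenever we differentiate through y.

Set F(x, y) = (left side) − (right side), so the curve is F = 0. Differentiating each term of F:
  d/dx[x^3] = 3x^2
  d/dx[-y^3] = -3y^2·y'
  d/dx[-19] = 0

Collecting, the y'-free part is the partial derivative in x and the y' coefficient is the partial derivative in y:
  ∂F/∂x = 3x^2
  ∂F/∂y = -3y^2

so d/dx[F(x, y(x))] = ∂F/∂x + (∂F/∂y)·y' = 0. Rearranging,
  dy/dx = -(∂F/∂x)/(∂F/∂y) = -(3x^2)/(-3y^2) = x^2/y^2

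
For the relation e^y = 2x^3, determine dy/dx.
Take d/dx of both sides. Since y is implicitly a function of x, the chain rule attaches a y' = dy/dx factor whenever we differentiate through y.

Set F(x, y) = (left side) − (right side), so the curve is F = 0. Differentiating each term of F:
  d/dx[-2x^3] = -6x^2
  d/dx[e^(y)] = y'·e^(y)

Collecting, the y'-free part is the partial derivative in x and the y' coefficient is the partial derivative in y:
  ∂F/∂x = -6x^2
  ∂F/∂y = e^(y)

so d/dx[F(x, y(x))] = ∂F/∂x + (∂F/∂y)·y' = 0. Rearranging,
  dy/dx = -(∂F/∂x)/(∂F/∂y) = -(-6x^2)/(e^(y)) = 6x^2e^(-y)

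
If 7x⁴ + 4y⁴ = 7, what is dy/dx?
Differentiate the relation implicitly: treat y = y(x) and apply the chain rule, so every y-derivative picks up a y' = dy/dx factor.

With everything moved to the left-hand side, differentiate term by term:
  d/dx[7x^4] = 28x^3
  d/dx[4y^4] = 16y^3·y'
  d/dx[-7] = 0

Separating the contributions that come from x directly and those that come through y:
  without y':      28x^3
  multiplying y':  16y^3

so (28x^3) + (16y^3)·y' = 0, and therefore
  dy/dx = -(28x^3)/(16y^3) = -7x^3/(4y^3)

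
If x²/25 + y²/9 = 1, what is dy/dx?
Apply d/dx to both sides, remembering that y depends on x. Each occurrence of y therefore brings in a y' = dy/dx via the chain rule.

With F(x, y) equal to the left-hand side minus the right, differentiate F term by term:
  d/dx[x^2/25] = 2x/25
  d/dx[y^2/9] = 2y·y'/9
  d/dx[-1] = 0
Adding these up, d/dx[F] = 0 becomes
  (2x/25) + (2y/9)·y' = 0,
so isolating y',
  dy/dx = -(2x/25)/(2y/9) = -9x/(25y)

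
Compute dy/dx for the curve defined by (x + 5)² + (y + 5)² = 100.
Take d/dx of both sides. Since y is implicitly a function of x, the chain rule attaches a y' = dy/dx factor whenever we differentiate through y.

Set F(x, y) = (left side) − (right side), so the curve is F = 0. Differentiating each term of F:
  d/dx[(x + 5)^2] = 2x + 10
  d/dx[(y + 5)^2] = 2·y'(y + 5)
  d/dx[-100] = 0

Collecting, the y'-free part is the partial derivative in x and the y' coefficient is the partial derivative in y:
  ∂F/∂x = 2x + 10
  ∂F/∂y = 2y + 10

so d/dx[F(x, y(x))] = ∂F/∂x + (∂F/∂y)·y' = 0. Rearranging,
  dy/dx = -(∂F/∂x)/(∂F/∂y) = -(2x + 10)/(2y + 10) = (-x - 5)/(y + 5)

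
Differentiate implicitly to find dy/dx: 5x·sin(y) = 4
Differentiate the relation implicitly: treat y = y(x) and apply the chain rule, so every y-derivative picks up a y' = dy/dx factor.

With everything moved to the left-hand side, differentiate term by term:
  d/dx[5x·sin(y)] = 5x·y'·cos(y) + 5sin(y)
  d/dx[-4] = 0

Separating the contributions that come from x directly and those that come through y:
  without y':      5sin(y)
  multiplying y':  5x·cos(y)

so (5sin(y)) + (5x·cos(y))·y' = 0, and therefore
  dy/dx = -(5sin(y))/(5x·cos(y)) = -tan(y)/x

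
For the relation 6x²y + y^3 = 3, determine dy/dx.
Apply d/dx to both sides, remembering that y depends on x. Each occurrence of y therefore brings in a y' = dy/dx via the chain rule.

With F(x, y) equal to the left-hand side minus the right, differentiate F term by term:
  d/dx[6x^2y] = 6x^2·y' + 12xy
  d/dx[y^3] = 3y^2·y'
  d/dx[-3] = 0
Adding these up, d/dx[F] = 0 becomes
  (12xy) + (6x^2 + 3y^2)·y' = 0,
so isolating y',
  dy/dx = -(12xy)/(6x^2 + 3y^2) = -4xy/(2x^2 + y^2)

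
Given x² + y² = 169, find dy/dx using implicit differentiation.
Take d/dx of both sides. Since y is implicitly a function of x, the chain rule attaches a y' = dy/dx factor whenever we differentiate through y.

Set F(x, y) = (left side) − (right side), so the curve is F = 0. Differentiating each term of F:
  d/dx[x^2] = 2x
  d/dx[y^2] = 2y·y'
  d/dx[-169] = 0

Collecting, the y'-free part is the partial derivative in x and the y' coefficient is the partial derivative in y:
  ∂F/∂x = 2x
  ∂F/∂y = 2y

so d/dx[F(x, y(x))] = ∂F/∂x + (∂F/∂y)·y' = 0. Rearranging,
  dy/dx = -(∂F/∂x)/(∂F/∂y) = -(2x)/(2y) = -x/y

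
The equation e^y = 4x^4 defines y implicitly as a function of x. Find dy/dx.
Differentiate the relation implicitly: treat y = y(x) and apply the chain rule, so every y-derivative picks up a y' = dy/dx factor.

With everything moved to the left-hand side, differentiate term by term:
  d/dx[-4x^4] = -16x^3
  d/dx[e^(y)] = y'·e^(y)

Separating the contributions that come from x directly and those that come through y:
  without y':      -16x^3
  multiplying y':  e^(y)

so (-16x^3) + (e^(y))·y' = 0, and therefore
  dy/dx = -(-16x^3)/(e^(y)) = 16x^3e^(-y)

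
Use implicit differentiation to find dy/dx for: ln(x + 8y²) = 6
Apply d/dx to both sides, remembering that y depends on x. Each occurrence of y therefore brings in a y' = dy/dx via the chain rule.

With F(x, y) equal to the left-hand side minus the right, differentiate F term by term:
  d/dx[ln(x + 8y^2)] = (16y·y' + 1)/(x + 8y^2)
  d/dx[-6] = 0
Adding these up, d/dx[F] = 0 becomes
  (1/(x + 8y^2)) + (16y/(x + 8y^2))·y' = 0,
so isolating y',
  dy/dx = -(1/(x + 8y^2))/(16y/(x + 8y^2)) = -1/(16y)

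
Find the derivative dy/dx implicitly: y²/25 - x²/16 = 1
Apply d/dx to both sides, remembering that y depends on x. Each occurrence of y therefore brings in a y' = dy/dx via the chain rule.

With F(x, y) equal to the left-hand side minus the right, differentiate F term by term:
  d/dx[-x^2/16] = -x/8
  d/dx[y^2/25] = 2y·y'/25
  d/dx[-1] = 0
Adding these up, d/dx[F] = 0 becomes
  (-x/8) + (2y/25)·y' = 0,
so isolating y',
  dy/dx = -(-x/8)/(2y/25) = 25x/(16y)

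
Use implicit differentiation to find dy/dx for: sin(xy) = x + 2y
Differentiate the relation implicitly: treat y = y(x) and apply the chain rule, so every y-derivative picks up a y' = dy/dx factor.

With everything moved to the left-hand side, differentiate term by term:
  d/dx[-x] = -1
  d/dx[-2y] = -2·y'
  d/dx[sin(xy)] = (x·y' + y)·cos(xy)

Separating the contributions that come from x directly and those that come through y:
  without y':      y·cos(xy) - 1
  multiplying y':  x·cos(xy) - 2

so (y·cos(xy) - 1) + (x·cos(xy) - 2)·y' = 0, and therefore
  dy/dx = -(y·cos(xy) - 1)/(x·cos(xy) - 2) = (-y·cos(xy) + 1)/(x·cos(xy) - 2)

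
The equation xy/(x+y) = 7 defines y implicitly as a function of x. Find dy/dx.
Differentiate the relation implicitly: treat y = y(x) and apply the chain rule, so every y-derivative picks up a y' = dy/dx factor.

With everything moved to the left-hand side, differentiate term by term:
  d/dx[xy/(x + y)] = xy(-y' - 1)/(x + y)^2 + x·y'/(x + y) + y/(x + y)
  d/dx[-7] = 0

Separating the contributions that come from x directly and those that come through y:
  without y':      -xy/(x + y)^2 + y/(x + y)
  multiplying y':  -xy/(x + y)^2 + x/(x + y)

so (-xy/(x + y)^2 + y/(x + y)) + (-xy/(x + y)^2 + x/(x + y))·y' = 0, and therefore
  dy/dx = -(-xy/(x + y)^2 + y/(x + y))/(-xy/(x + y)^2 + x/(x + y))
        = -(y^2/(x + y)^2)/(x^2/(x + y)^2) = -y^2/x^2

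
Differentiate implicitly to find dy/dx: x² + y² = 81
Differentiate the relation implicitly: treat y = y(x) and apply the chain rule, so every y-derivative picks up a y' = dy/dx factor.

With everything moved to the left-hand side, differentiate term by term:
  d/dx[x^2] = 2x
  d/dx[y^2] = 2y·y'
  d/dx[-81] = 0

Separating the contributions that come from x directly and those that come through y:
  without y':      2x
  multiplying y':  2y

so (2x) + (2y)·y' = 0, and therefore
  dy/dx = -(2x)/(2y) = -x/y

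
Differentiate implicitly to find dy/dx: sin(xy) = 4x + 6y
Differentiate both sides with respect to x, treating y as y(x). By the chain rule, any term containing y contributes a factor of y' = dy/dx when we differentiate it.

Move every term to one side and write the relation as F(x, y) = 0. Term by term,
  d/dx[-4x] = -4
  d/dx[-6y] = -6·y'
  d/dx[sin(xy)] = (x·y' + y)·cos(xy)

The pieces without y' make up ∂F/∂x and the coefficient of y' is ∂F/∂y:
  ∂F/∂x = y·cos(xy) - 4,
  ∂F/∂y = x·cos(xy) - 6.

Since d/dx[F] = ∂F/∂x + (∂F/∂y)·y' = 0, solve for y':
  (∂F/∂y)·y' = -∂F/∂x
  dy/dx = -(∂F/∂x)/(∂F/∂y) = -(y·cos(xy) - 4)/(x·cos(xy) - 6) = (-y·cos(xy) + 4)/(x·cos(xy) - 6)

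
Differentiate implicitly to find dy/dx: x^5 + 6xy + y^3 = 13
Apply d/dx to both sides, remembering that y depends on x. Each occurrence of y therefore brings in a y' = dy/dx via the chain rule.

With F(x, y) equal to the left-hand side minus the right, differentiate F term by term:
  d/dx[x^5] = 5x^4
  d/dx[6xy] = 6x·y' + 6y
  d/dx[y^3] = 3y^2·y'
  d/dx[-13] = 0
Adding these up, d/dx[F] = 0 becomes
  (5x^4 + 6y) + (6x + 3y^2)·y' = 0,
so isolating y',
  dy/dx = -(5x^4 + 6y)/(6x + 3y^2) = (-5x^4 - 6y)/(3(2x + y^2))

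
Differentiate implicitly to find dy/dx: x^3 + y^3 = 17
Take d/dx of both sides. Since y is implicitly a function of x, the chain rule attaches a y' = dy/dx factor whenever we differentiate through y.

Set F(x, y) = (left side) − (right side), so the curve is F = 0. Differentiating each term of F:
  d/dx[x^3] = 3x^2
  d/dx[y^3] = 3y^2·y'
  d/dx[-17] = 0

Collecting, the y'-free part is the partial derivative in x and the y' coefficient is the partial derivative in y:
  ∂F/∂x = 3x^2
  ∂F/∂y = 3y^2

so d/dx[F(x, y(x))] = ∂F/∂x + (∂F/∂y)·y' = 0. Rearranging,
  dy/dx = -(∂F/∂x)/(∂F/∂y) = -(3x^2)/(3y^2) = -x^2/y^2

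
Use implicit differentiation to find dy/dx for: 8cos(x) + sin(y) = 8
Take d/dx of both sides. Since y is implicitly a function of x, the chain rule attaches a y' = dy/dx factor whenever we differentiate through y.

Set F(x, y) = (left side) − (right side), so the curve is F = 0. Differentiating each term of F:
  d/dx[sin(y)] = y'·cos(y)
  d/dx[8cos(x)] = -8sin(x)
  d/dx[-8] = 0

Collecting, the y'-free part is the partial derivative in x and the y' coefficient is the partial derivative in y:
  ∂F/∂x = -8sin(x)
  ∂F/∂y = cos(y)

so d/dx[F(x, y(x))] = ∂F/∂x + (∂F/∂y)·y' = 0. Rearranging,
  dy/dx = -(∂F/∂x)/(∂F/∂y) = -(-8sin(x))/(cos(y)) = 8sin(x)/cos(y)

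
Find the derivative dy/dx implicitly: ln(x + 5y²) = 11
Differentiate both sides with respect to x, treating y as y(x). By the chain rule, any term containing y contributes a factor of y' = dy/dx when we differentiate it.

Move every term to one side and write the relation as F(x, y) = 0. Term by term,
  d/dx[ln(x + 5y^2)] = (10y·y' + 1)/(x + 5y^2)
  d/dx[-11] = 0

The pieces without y' make up ∂F/∂x and the coefficient of y' is ∂F/∂y:
  ∂F/∂x = 1/(x + 5y^2),
  ∂F/∂y = 10y/(x + 5y^2).

Since d/dx[F] = ∂F/∂x + (∂F/∂y)·y' = 0, solve for y':
  (∂F/∂y)·y' = -∂F/∂x
  dy/dx = -(∂F/∂x)/(∂F/∂y) = -(1/(x + 5y^2))/(10y/(x + 5y^2)) = -1/(10y)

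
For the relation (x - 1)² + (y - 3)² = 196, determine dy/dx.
Take d/dx of both sides. Since y is implicitly a function of x, the chain rule attaches a y' = dy/dx factor whenever we differentiate through y.

Set F(x, y) = (left side) − (right side), so the curve is F = 0. Differentiating each term of F:
  d/dx[(x - 1)^2] = 2x - 2
  d/dx[(y - 3)^2] = 2·y'(y - 3)
  d/dx[-196] = 0

Collecting, the y'-free part is the partial derivative in x and the y' coefficient is the partial derivative in y:
  ∂F/∂x = 2x - 2
  ∂F/∂y = 2y - 6

so d/dx[F(x, y(x))] = ∂F/∂x + (∂F/∂y)·y' = 0. Rearranging,
  dy/dx = -(∂F/∂x)/(∂F/∂y) = -(2x - 2)/(2y - 6) = (1 - x)/(y - 3)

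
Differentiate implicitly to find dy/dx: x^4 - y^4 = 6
Apply d/dx to both sides, remembering that y depends on x. Each occurrence of y therefore brings in a y' = dy/dx via the chain rule.

With F(x, y) equal to the left-hand side minus the right, differentiate F term by term:
  d/dx[x^4] = 4x^3
  d/dx[-y^4] = -4y^3·y'
  d/dx[-6] = 0
Adding these up, d/dx[F] = 0 becomes
  (4x^3) + (-4y^3)·y' = 0,
so isolating y',
  dy/dx = -(4x^3)/(-4y^3) = x^3/y^3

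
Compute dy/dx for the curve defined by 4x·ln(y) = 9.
Take d/dx of both sides. Since y is implicitly a function of x, the chain rule attaches a y' = dy/dx factor whenever we differentiate through y.

Set F(x, y) = (left side) − (right side), so the curve is F = 0. Differentiating each term of F:
  d/dx[4x·ln(y)] = 4x·y'/y + 4ln(y)
  d/dx[-9] = 0

Collecting, the y'-free part is the partial derivative in x and the y' coefficient is the partial derivative in y:
  ∂F/∂x = 4ln(y)
  ∂F/∂y = 4x/y

so d/dx[F(x, y(x))] = ∂F/∂x + (∂F/∂y)·y' = 0. Rearranging,
  dy/dx = -(∂F/∂x)/(∂F/∂y) = -(4ln(y))/(4x/y) = -y·ln(y)/x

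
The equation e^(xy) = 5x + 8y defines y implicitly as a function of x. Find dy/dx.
Take d/dx of both sides. Since y is implicitly a function of x, the chain rule attaches a y' = dy/dx factor whenever we differentiate through y.

Set F(x, y) = (left side) − (right side), so the curve is F = 0. Differentiating each term of F:
  d/dx[-5x] = -5
  d/dx[-8y] = -8·y'
  d/dx[e^(xy)] = (x·y' + y)·e^(xy)

Collecting, the y'-free part is the partial derivative in x and the y' coefficient is the partial derivative in y:
  ∂F/∂x = y·e^(xy) - 5
  ∂F/∂y = x·e^(xy) - 8

so d/dx[F(x, y(x))] = ∂F/∂x + (∂F/∂y)·y' = 0. Rearranging,
  dy/dx = -(∂F/∂x)/(∂F/∂y) = -(y·e^(xy) - 5)/(x·e^(xy) - 8) = (-y·e^(xy) + 5)/(x·e^(xy) - 8)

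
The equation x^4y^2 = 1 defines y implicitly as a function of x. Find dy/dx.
Apply d/dx to both sides, remembering that y depends on x. Each occurrence of y therefore brings in a y' = dy/dx via the chain rule.

With F(x, y) equal to the left-hand side minus the right, differentiate F term by term:
  d/dx[x^4y^2] = 2x^4y·y' + 4x^3y^2
  d/dx[-1] = 0
Adding these up, d/dx[F] = 0 becomes
  (4x^3y^2) + (2x^4y)·y' = 0,
so isolating y',
  dy/dx = -(4x^3y^2)/(2x^4y) = -2y/x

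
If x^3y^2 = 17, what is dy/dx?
Differentiate the relation implicitly: treat y = y(x) and apply the chain rule, so every y-derivative picks up a y' = dy/dx factor.

With everything moved to the left-hand side, differentiate term by term:
  d/dx[x^3y^2] = 2x^3y·y' + 3x^2y^2
  d/dx[-17] = 0

Separating the contributions that come from x directly and those that come through y:
  without y':      3x^2y^2
  multiplying y':  2x^3y

so (3x^2y^2) + (2x^3y)·y' = 0, and therefore
  dy/dx = -(3x^2y^2)/(2x^3y) = -3y/(2x)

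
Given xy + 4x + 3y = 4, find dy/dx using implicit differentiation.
Differentiate the relation implicitly: treat y = y(x) and apply the chain rule, so every y-derivative picks up a y' = dy/dx factor.

With everything moved to the left-hand side, differentiate term by term:
  d/dx[xy] = x·y' + y
  d/dx[4x] = 4
  d/dx[3y] = 3·y'
  d/dx[-4] = 0

Separating the contributions that come from x directly and those that come through y:
  without y':      y + 4
  multiplying y':  x + 3

so (y + 4) + (x + 3)·y' = 0, and therefore
  dy/dx = -(y + 4)/(x + 3) = (-y - 4)/(x + 3)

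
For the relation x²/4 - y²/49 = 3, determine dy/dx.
Take d/dx of both sides. Since y is implicitly a function of x, the chain rule attaches a y' = dy/dx factor whenever we differentiate through y.

Set F(x, y) = (left side) − (right side), so the curve is F = 0. Differentiating each term of F:
  d/dx[x^2/4] = x/2
  d/dx[-y^2/49] = -2y·y'/49
  d/dx[-3] = 0

Collecting, the y'-free part is the partial derivative in x and the y' coefficient is the partial derivative in y:
  ∂F/∂x = x/2
  ∂F/∂y = -2y/49

so d/dx[F(x, y(x))] = ∂F/∂x + (∂F/∂y)·y' = 0. Rearranging,
  dy/dx = -(∂F/∂x)/(∂F/∂y) = -(x/2)/(-2y/49) = 49x/(4y)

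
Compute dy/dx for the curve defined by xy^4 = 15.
Take d/dx of both sides. Since y is implicitly a function of x, the chain rule attaches a y' = dy/dx factor whenever we differentiate through y.

Set F(x, y) = (left side) − (right side), so the curve is F = 0. Differentiating each term of F:
  d/dx[xy^4] = 4xy^3·y' + y^4
  d/dx[-15] = 0

Collecting, the y'-free part is the partial derivative in x and the y' coefficient is the partial derivative in y:
  ∂F/∂x = y^4
  ∂F/∂y = 4xy^3

so d/dx[F(x, y(x))] = ∂F/∂x + (∂F/∂y)·y' = 0. Rearranging,
  dy/dx = -(∂F/∂x)/(∂F/∂y) = -(y^4)/(4xy^3) = -y/(4x)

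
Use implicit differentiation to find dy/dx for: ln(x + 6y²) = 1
Apply d/dx to both sides, remembering that y depends on x. Each occurrence of y therefore brings in a y' = dy/dx via the chain rule.

With F(x, y) equal to the left-hand side minus the right, differentiate F term by term:
  d/dx[ln(x + 6y^2)] = (12y·y' + 1)/(x + 6y^2)
  d/dx[-1] = 0
Adding these up, d/dx[F] = 0 becomes
  (1/(x + 6y^2)) + (12y/(x + 6y^2))·y' = 0,
so isolating y',
  dy/dx = -(1/(x + 6y^2))/(12y/(x + 6y^2)) = -1/(12y)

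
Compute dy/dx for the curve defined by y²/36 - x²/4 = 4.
Differentiate the relation implicitly: treat y = y(x) and apply the chain rule, so every y-derivative picks up a y' = dy/dx factor.

With everything moved to the left-hand side, differentiate term by term:
  d/dx[-x^2/4] = -x/2
  d/dx[y^2/36] = y·y'/18
  d/dx[-4] = 0

Separating the contributions that come from x directly and those that come through y:
  without y':      -x/2
  multiplying y':  y/18

so (-x/2) + (y/18)·y' = 0, and therefore
  dy/dx = -(-x/2)/(y/18) = 9x/y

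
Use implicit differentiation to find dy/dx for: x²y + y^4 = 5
Apply d/dx to both sides, remembering that y depends on x. Each occurrence of y therefore brings in a y' = dy/dx via the chain rule.

With F(x, y) equal to the left-hand side minus the right, differentiate F term by term:
  d/dx[x^2y] = x^2·y' + 2xy
  d/dx[y^4] = 4y^3·y'
  d/dx[-5] = 0
Adding these up, d/dx[F] = 0 becomes
  (2xy) + (x^2 + 4y^3)·y' = 0,
so isolating y',
  dy/dx = -(2xy)/(x^2 + 4y^3) = -2xy/(x^2 + 4y^3)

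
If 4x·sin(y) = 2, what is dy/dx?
Differentiate both sides with respect to x, treating y as y(x). By the chain rule, any term containing y contributes a factor of y' = dy/dx when we differentiate it.

Move every term to one side and write the relation as F(x, y) = 0. Term by term,
  d/dx[4x·sin(y)] = 4x·y'·cos(y) + 4sin(y)
  d/dx[-2] = 0

The pieces without y' make up ∂F/∂x and the coefficient of y' is ∂F/∂y:
  ∂F/∂x = 4sin(y),
  ∂F/∂y = 4x·cos(y).

Since d/dx[F] = ∂F/∂x + (∂F/∂y)·y' = 0, solve for y':
  (∂F/∂y)·y' = -∂F/∂x
  dy/dx = -(∂F/∂x)/(∂F/∂y) = -(4sin(y))/(4x·cos(y)) = -tan(y)/x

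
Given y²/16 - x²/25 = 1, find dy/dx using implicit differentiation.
Differentiate the relation implicitly: treat y = y(x) and apply the chain rule, so every y-derivative picks up a y' = dy/dx factor.

With everything moved to the left-hand side, differentiate term by term:
  d/dx[-x^2/25] = -2x/25
  d/dx[y^2/16] = y·y'/8
  d/dx[-1] = 0

Separating the contributions that come from x directly and those that come through y:
  without y':      -2x/25
  multiplying y':  y/8

so (-2x/25) + (y/8)·y' = 0, and therefore
  dy/dx = -(-2x/25)/(y/8) = 16x/(25y)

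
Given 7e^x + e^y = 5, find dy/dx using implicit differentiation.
Differentiate the relation implicitly: treat y = y(x) and apply the chain rule, so every y-derivative picks up a y' = dy/dx factor.

With everything moved to the left-hand side, differentiate term by term:
  d/dx[7e^(x)] = 7e^(x)
  d/dx[e^(y)] = y'·e^(y)
  d/dx[-5] = 0

Separating the contributions that come from x directly and those that come through y:
  without y':      7e^(x)
  multiplying y':  e^(y)

so (7e^(x)) + (e^(y))·y' = 0, and therefore
  dy/dx = -(7e^(x))/(e^(y)) = -7e^(x - y)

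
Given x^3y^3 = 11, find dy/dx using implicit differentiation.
Differentiate both sides with respect to x, treating y as y(x). By the chain rule, any term containing y contributes a factor of y' = dy/dx when we differentiate it.

Move every term to one side and write the relation as F(x, y) = 0. Term by term,
  d/dx[x^3y^3] = 3x^3y^2·y' + 3x^2y^3
  d/dx[-11] = 0

The pieces without y' make up ∂F/∂x and the coefficient of y' is ∂F/∂y:
  ∂F/∂x = 3x^2y^3,
  ∂F/∂y = 3x^3y^2.

Since d/dx[F] = ∂F/∂x + (∂F/∂y)·y' = 0, solve for y':
  (∂F/∂y)·y' = -∂F/∂x
  dy/dx = -(∂F/∂x)/(∂F/∂y) = -(3x^2y^3)/(3x^3y^2) = -y/x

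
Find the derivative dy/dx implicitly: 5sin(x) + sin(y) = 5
Differentiate the relation implicitly: treat y = y(x) and apply the chain rule, so every y-derivative picks up a y' = dy/dx factor.

With everything moved to the left-hand side, differentiate term by term:
  d/dx[5sin(x)] = 5cos(x)
  d/dx[sin(y)] = y'·cos(y)
  d/dx[-5] = 0

Separating the contributions that come from x directly and those that come through y:
  without y':      5cos(x)
  multiplying y':  cos(y)

so (5cos(x)) + (cos(y))·y' = 0, and therefore
  dy/dx = -(5cos(x))/(cos(y)) = -5cos(x)/cos(y)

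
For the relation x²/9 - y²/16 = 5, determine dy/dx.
Take d/dx of both sides. Since y is implicitly a function of x, the chain rule attaches a y' = dy/dx factor whenever we differentiate through y.

Set F(x, y) = (left side) − (right side), so the curve is F = 0. Differentiating each term of F:
  d/dx[x^2/9] = 2x/9
  d/dx[-y^2/16] = -y·y'/8
  d/dx[-5] = 0

Collecting, the y'-free part is the partial derivative in x and the y' coefficient is the partial derivative in y:
  ∂F/∂x = 2x/9
  ∂F/∂y = -y/8

so d/dx[F(x, y(x))] = ∂F/∂x + (∂F/∂y)·y' = 0. Rearranging,
  dy/dx = -(∂F/∂x)/(∂F/∂y) = -(2x/9)/(-y/8) = 16x/(9y)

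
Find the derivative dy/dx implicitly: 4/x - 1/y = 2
Differentiate both sides with respect to x, treating y as y(x). By the chain rule, any term containing y contributes a factor of y' = dy/dx when we differentiate it.

Move every term to one side and write the relation as F(x, y) = 0. Term by term,
  d/dx[-1/y] = y'/y^2
  d/dx[4/x] = -4/x^2
  d/dx[-2] = 0

The pieces without y' make up ∂F/∂x and the coefficient of y' is ∂F/∂y:
  ∂F/∂x = -4/x^2,
  ∂F/∂y = y^(-2).

Since d/dx[F] = ∂F/∂x + (∂F/∂y)·y' = 0, solve for y':
  (∂F/∂y)·y' = -∂F/∂x
  dy/dx = -(∂F/∂x)/(∂F/∂y) = -(-4/x^2)/(y^(-2)) = 4y^2/x^2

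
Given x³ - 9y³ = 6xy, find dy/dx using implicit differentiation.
Differentiate the relation implicitly: treat y = y(x) and apply the chain rule, so every y-derivative picks up a y' = dy/dx factor.

With everything moved to the left-hand side, differentiate term by term:
  d/dx[x^3] = 3x^2
  d/dx[-6xy] = -6x·y' - 6y
  d/dx[-9y^3] = -27y^2·y'

Separating the contributions that come from x directly and those that come through y:
  without y':      3x^2 - 6y
  multiplying y':  -6x - 27y^2

so (3x^2 - 6y) + (-6x - 27y^2)·y' = 0, and therefore
  dy/dx = -(3x^2 - 6y)/(-6x - 27y^2) = (x^2 - 2y)/(2x + 9y^2)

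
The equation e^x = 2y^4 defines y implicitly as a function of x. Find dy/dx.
Apply d/dx to both sides, remembering that y depends on x. Each occurrence of y therefore brings in a y' = dy/dx via the chain rule.

With F(x, y) equal to the left-hand side minus the right, differentiate F term by term:
  d/dx[-2y^4] = -8y^3·y'
  d/dx[e^(x)] = e^(x)
Adding these up, d/dx[F] = 0 becomes
  (e^(x)) + (-8y^3)·y' = 0,
so isolating y',
  dy/dx = -(e^(x))/(-8y^3) = e^(x)/(8y^3)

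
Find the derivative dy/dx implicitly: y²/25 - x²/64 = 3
Differentiate both sides with respect to x, treating y as y(x). By the chain rule, any term containing y contributes a factor of y' = dy/dx when we differentiate it.

Move every term to one side and write the relation as F(x, y) = 0. Term by term,
  d/dx[-x^2/64] = -x/32
  d/dx[y^2/25] = 2y·y'/25
  d/dx[-3] = 0

The pieces without y' make up ∂F/∂x and the coefficient of y' is ∂F/∂y:
  ∂F/∂x = -x/32,
  ∂F/∂y = 2y/25.

Since d/dx[F] = ∂F/∂x + (∂F/∂y)·y' = 0, solve for y':
  (∂F/∂y)·y' = -∂F/∂x
  dy/dx = -(∂F/∂x)/(∂F/∂y) = -(-x/32)/(2y/25) = 25x/(64y)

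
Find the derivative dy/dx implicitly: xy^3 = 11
Apply d/dx to both sides, remembering that y depends on x. Each occurrence of y therefore brings in a y' = dy/dx via the chain rule.

With F(x, y) equal to the left-hand side minus the right, differentiate F term by term:
  d/dx[xy^3] = 3xy^2·y' + y^3
  d/dx[-11] = 0
Adding these up, d/dx[F] = 0 becomes
  (y^3) + (3xy^2)·y' = 0,
so isolating y',
  dy/dx = -(y^3)/(3xy^2) = -y/(3x)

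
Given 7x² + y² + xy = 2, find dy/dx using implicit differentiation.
Differentiate both sides with respect to x, treating y as y(x). By the chain rule, any term containing y contributes a factor of y' = dy/dx when we differentiate it.

Move every term to one side and write the relation as F(x, y) = 0. Term by term,
  d/dx[7x^2] = 14x
  d/dx[xy] = x·y' + y
  d/dx[y^2] = 2y·y'
  d/dx[-2] = 0

The pieces without y' make up ∂F/∂x and the coefficient of y' is ∂F/∂y:
  ∂F/∂x = 14x + y,
  ∂F/∂y = x + 2y.

Since d/dx[F] = ∂F/∂x + (∂F/∂y)·y' = 0, solve for y':
  (∂F/∂y)·y' = -∂F/∂x
  dy/dx = -(∂F/∂x)/(∂F/∂y) = -(14x + y)/(x + 2y) = (-14x - y)/(x + 2y)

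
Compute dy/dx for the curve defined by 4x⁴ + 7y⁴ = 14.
Apply d/dx to both sides, remembering that y depends on x. Each occurrence of y therefore brings in a y' = dy/dx via the chain rule.

With F(x, y) equal to the left-hand side minus the right, differentiate F term by term:
  d/dx[4x^4] = 16x^3
  d/dx[7y^4] = 28y^3·y'
  d/dx[-14] = 0
Adding these up, d/dx[F] = 0 becomes
  (16x^3) + (28y^3)·y' = 0,
so isolating y',
  dy/dx = -(16x^3)/(28y^3) = -4x^3/(7y^3)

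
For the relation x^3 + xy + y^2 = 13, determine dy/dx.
Take d/dx of both sides. Since y is implicitly a function of x, the chain rule attaches a y' = dy/dx factor whenever we differentiate through y.

Set F(x, y) = (left side) − (right side), so the curve is F = 0. Differentiating each term of F:
  d/dx[x^3] = 3x^2
  d/dx[xy] = x·y' + y
  d/dx[y^2] = 2y·y'
  d/dx[-13] = 0

Collecting, the y'-free part is the partial derivative in x and the y' coefficient is the partial derivative in y:
  ∂F/∂x = 3x^2 + y
  ∂F/∂y = x + 2y

so d/dx[F(x, y(x))] = ∂F/∂x + (∂F/∂y)·y' = 0. Rearranging,
  dy/dx = -(∂F/∂x)/(∂F/∂y) = -(3x^2 + y)/(x + 2y) = (-3x^2 - y)/(x + 2y)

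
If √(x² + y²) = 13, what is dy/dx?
Differentiate both sides with respect to x, treating y as y(x). By the chain rule, any term containing y contributes a factor of y' = dy/dx when we differentiate it.

Move every term to one side and write the relation as F(x, y) = 0. Term by term,
  d/dx[√(x^2 + y^2)] = (x + y·y')/√(x^2 + y^2)
  d/dx[-13] = 0

The pieces without y' make up ∂F/∂x and the coefficient of y' is ∂F/∂y:
  ∂F/∂x = x/√(x^2 + y^2),
  ∂F/∂y = y/√(x^2 + y^2).

Since d/dx[F] = ∂F/∂x + (∂F/∂y)·y' = 0, solve for y':
  (∂F/∂y)·y' = -∂F/∂x
  dy/dx = -(∂F/∂x)/(∂F/∂y) = -(x/√(x^2 + y^2))/(y/√(x^2 + y^2)) = -x/y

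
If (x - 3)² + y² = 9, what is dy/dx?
Differentiate both sides with respect to x, treating y as y(x). By the chain rule, any term containing y contributes a factor of y' = dy/dx when we differentiate it.

Move every term to one side and write the relation as F(x, y) = 0. Term by term,
  d/dx[y^2] = 2y·y'
  d/dx[(x - 3)^2] = 2x - 6
  d/dx[-9] = 0

The pieces without y' make up ∂F/∂x and the coefficient of y' is ∂F/∂y:
  ∂F/∂x = 2x - 6,
  ∂F/∂y = 2y.

Since d/dx[F] = ∂F/∂x + (∂F/∂y)·y' = 0, solve for y':
  (∂F/∂y)·y' = -∂F/∂x
  dy/dx = -(∂F/∂x)/(∂F/∂y) = -(2x - 6)/(2y) = (3 - x)/y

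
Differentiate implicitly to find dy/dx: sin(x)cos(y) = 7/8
Apply d/dx to both sides, remembering that y depends on x. Each occurrence of y therefore brings in a y' = dy/dx via the chain rule.

With F(x, y) equal to the left-hand side minus the right, differentiate F term by term:
  d/dx[sin(x)·cos(y)] = -y'·sin(x)·sin(y) + cos(x)·cos(y)
  d/dx[-7/8] = 0
Adding these up, d/dx[F] = 0 becomes
  (cos(x)·cos(y)) + (-sin(x)·sin(y))·y' = 0,
so isolating y',
  dy/dx = -(cos(x)·cos(y))/(-sin(x)·sin(y)) = 1/(tan(x)·tan(y))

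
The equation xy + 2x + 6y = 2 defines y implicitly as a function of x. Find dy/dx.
Apply d/dx to both sides, remembering that y depends on x. Each occurrence of y therefore brings in a y' = dy/dx via the chain rule.

With F(x, y) equal to the left-hand side minus the right, differentiate F term by term:
  d/dx[xy] = x·y' + y
  d/dx[2x] = 2
  d/dx[6y] = 6·y'
  d/dx[-2] = 0
Adding these up, d/dx[F] = 0 becomes
  (y + 2) + (x + 6)·y' = 0,
so isolating y',
  dy/dx = -(y + 2)/(x + 6) = (-y - 2)/(x + 6)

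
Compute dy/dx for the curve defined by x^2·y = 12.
Take d/dx of both sides. Since y is implicitly a function of x, the chain rule attaches a y' = dy/dx factor whenever we differentiate through y.

Set F(x, y) = (left side) − (right side), so the curve is F = 0. Differentiating each term of F:
  d/dx[x^2y] = x^2·y' + 2xy
  d/dx[-12] = 0

Collecting, the y'-free part is the partial derivative in x and the y' coefficient is the partial derivative in y:
  ∂F/∂x = 2xy
  ∂F/∂y = x^2

so d/dx[F(x, y(x))] = ∂F/∂x + (∂F/∂y)·y' = 0. Rearranging,
  dy/dx = -(∂F/∂x)/(∂F/∂y) = -(2xy)/(x^2) = -2y/x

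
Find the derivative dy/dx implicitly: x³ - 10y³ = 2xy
Apply d/dx to both sides, remembering that y depends on x. Each occurrence of y therefore brings in a y' = dy/dx via the chain rule.

With F(x, y) equal to the left-hand side minus the right, differentiate F term by term:
  d/dx[x^3] = 3x^2
  d/dx[-2xy] = -2x·y' - 2y
  d/dx[-10y^3] = -30y^2·y'
Adding these up, d/dx[F] = 0 becomes
  (3x^2 - 2y) + (-2x - 30y^2)·y' = 0,
so isolating y',
  dy/dx = -(3x^2 - 2y)/(-2x - 30y^2) = (3x^2/2 - y)/(x + 15y^2)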